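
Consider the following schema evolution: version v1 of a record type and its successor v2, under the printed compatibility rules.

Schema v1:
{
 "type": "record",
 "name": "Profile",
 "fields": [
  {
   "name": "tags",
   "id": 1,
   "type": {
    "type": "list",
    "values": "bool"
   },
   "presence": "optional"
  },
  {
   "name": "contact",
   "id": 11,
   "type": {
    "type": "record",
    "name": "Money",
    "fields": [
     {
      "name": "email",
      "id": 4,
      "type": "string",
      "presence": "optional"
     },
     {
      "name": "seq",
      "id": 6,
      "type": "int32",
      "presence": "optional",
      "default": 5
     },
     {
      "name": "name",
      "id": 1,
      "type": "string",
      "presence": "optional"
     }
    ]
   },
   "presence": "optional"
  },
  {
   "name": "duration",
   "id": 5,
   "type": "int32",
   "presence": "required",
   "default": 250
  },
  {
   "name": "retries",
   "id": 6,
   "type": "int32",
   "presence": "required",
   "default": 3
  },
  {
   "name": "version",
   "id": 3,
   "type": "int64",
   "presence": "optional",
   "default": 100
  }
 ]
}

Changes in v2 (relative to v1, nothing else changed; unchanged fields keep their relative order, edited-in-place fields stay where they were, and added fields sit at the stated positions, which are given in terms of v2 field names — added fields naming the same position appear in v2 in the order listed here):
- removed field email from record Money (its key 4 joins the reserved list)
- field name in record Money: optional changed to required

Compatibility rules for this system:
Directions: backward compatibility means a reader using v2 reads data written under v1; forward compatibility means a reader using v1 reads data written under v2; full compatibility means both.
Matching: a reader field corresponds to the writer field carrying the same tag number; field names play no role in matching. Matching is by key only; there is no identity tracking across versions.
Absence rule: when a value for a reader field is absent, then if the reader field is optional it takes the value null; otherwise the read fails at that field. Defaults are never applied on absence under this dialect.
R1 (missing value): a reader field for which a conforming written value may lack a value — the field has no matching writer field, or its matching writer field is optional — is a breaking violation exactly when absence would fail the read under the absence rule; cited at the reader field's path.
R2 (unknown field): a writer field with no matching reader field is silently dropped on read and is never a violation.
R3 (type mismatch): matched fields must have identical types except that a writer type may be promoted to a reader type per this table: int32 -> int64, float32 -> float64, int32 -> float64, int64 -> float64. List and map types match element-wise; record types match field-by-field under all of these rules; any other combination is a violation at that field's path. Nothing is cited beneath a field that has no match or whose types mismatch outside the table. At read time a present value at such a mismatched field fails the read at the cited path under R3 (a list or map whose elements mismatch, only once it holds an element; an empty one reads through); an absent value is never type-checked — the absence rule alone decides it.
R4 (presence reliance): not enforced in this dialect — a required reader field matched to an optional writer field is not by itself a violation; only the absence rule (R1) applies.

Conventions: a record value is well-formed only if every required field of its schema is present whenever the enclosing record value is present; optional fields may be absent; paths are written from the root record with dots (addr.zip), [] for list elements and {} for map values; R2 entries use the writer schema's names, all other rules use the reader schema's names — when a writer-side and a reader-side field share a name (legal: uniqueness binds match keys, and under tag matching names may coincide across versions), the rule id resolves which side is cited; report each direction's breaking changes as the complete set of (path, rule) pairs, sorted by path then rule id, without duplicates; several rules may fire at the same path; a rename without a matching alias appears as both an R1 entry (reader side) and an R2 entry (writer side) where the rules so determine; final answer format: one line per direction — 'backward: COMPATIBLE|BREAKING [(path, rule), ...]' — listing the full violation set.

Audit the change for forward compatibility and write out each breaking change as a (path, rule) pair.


forward: COMPATIBLE []

the writer's type comes first in each Profile pair
checking forward for Profile: reader v1 against writer v2:
  tags <- tags (list<bool> -> list<bool>, writer optional)
  contact <- contact (Money -> Money, writer optional)
  duration <- duration (int32 -> int32, writer required)
  retries <- retries (int32 -> int32, writer required)
  version <- version (int64 -> int64, writer optional)
  no writer field matches reader contact.email
  contact.seq <- contact.seq (int32 -> int32, writer optional)
  contact.name <- contact.name (string -> string, writer required)
  nothing fires on Profile: forward is COMPATIBLE
remaining Profile differences; none change what is asked:
  removed field email from record Money (its key 4 joins the reserved list) -> triggers nothing under Profile's printed rules — same verdict
  field name in record Money: optional changed to required -> fires only in the backward direction of Profile, which is not asked here


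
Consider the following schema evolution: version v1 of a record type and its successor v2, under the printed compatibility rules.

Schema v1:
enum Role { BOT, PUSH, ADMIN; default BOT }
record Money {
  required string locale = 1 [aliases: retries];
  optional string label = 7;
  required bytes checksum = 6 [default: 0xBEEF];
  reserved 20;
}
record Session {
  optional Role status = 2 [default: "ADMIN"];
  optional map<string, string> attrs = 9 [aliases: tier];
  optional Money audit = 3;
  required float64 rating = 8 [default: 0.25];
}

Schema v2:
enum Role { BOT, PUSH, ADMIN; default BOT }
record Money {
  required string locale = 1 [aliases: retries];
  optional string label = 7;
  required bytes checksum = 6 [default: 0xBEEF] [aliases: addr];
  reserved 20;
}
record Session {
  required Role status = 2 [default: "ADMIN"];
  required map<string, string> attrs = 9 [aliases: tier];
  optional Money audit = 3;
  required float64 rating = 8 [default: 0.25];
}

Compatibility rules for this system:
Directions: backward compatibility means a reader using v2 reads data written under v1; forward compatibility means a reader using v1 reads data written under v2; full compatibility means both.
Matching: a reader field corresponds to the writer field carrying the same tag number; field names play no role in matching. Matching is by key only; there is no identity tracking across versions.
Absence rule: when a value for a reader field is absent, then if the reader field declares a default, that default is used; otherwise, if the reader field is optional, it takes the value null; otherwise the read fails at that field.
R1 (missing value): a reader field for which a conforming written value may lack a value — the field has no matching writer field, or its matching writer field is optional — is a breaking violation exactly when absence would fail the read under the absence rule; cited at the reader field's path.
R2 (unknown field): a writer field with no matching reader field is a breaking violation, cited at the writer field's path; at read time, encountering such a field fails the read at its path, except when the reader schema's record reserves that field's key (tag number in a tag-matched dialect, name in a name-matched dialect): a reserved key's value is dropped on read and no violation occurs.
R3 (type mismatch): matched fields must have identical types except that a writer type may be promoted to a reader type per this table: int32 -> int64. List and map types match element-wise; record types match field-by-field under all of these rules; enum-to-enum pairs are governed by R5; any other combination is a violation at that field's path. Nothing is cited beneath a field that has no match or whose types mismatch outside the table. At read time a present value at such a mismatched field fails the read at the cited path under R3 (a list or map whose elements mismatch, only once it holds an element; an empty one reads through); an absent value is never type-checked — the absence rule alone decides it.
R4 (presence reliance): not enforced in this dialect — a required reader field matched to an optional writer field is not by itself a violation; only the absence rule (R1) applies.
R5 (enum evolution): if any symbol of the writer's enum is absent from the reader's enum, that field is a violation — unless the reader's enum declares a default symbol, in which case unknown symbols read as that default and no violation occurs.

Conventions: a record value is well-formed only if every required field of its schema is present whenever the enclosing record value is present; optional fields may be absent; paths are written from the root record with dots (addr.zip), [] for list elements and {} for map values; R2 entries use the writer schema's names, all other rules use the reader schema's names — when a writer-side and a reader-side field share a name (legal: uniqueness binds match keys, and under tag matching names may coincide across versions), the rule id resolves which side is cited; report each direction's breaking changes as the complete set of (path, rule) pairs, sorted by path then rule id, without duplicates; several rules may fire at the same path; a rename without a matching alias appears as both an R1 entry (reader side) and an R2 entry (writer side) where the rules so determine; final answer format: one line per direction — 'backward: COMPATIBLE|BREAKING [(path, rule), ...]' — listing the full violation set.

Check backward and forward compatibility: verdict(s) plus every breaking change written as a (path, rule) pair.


backward: BREAKING [(attrs, R1)]; forward: COMPATIBLE []

arrows below run writer -> reader for Session
backward analysis of Session with v2 as reader and v1 as writer:
  status <- status (Role -> Role, writer optional)
  attrs <- attrs (map<string, string> -> map<string, string>, writer optional)
  audit <- audit (Money -> Money, writer optional)
  rating <- rating (float64 -> float64, writer required)
  audit.locale <- audit.locale (string -> string, writer required)
  audit.label <- audit.label (string -> string, writer optional)
  audit.checksum <- audit.checksum (bytes -> bytes, writer required)
  R1 fires at attrs
  => backward verdict for Session: BREAKING, 1 violation(s)
forward analysis of Session with v1 as reader and v2 as writer:
  status <- status (Role -> Role, writer required)
  attrs <- attrs (map<string, string> -> map<string, string>, writer required)
  audit <- audit (Money -> Money, writer optional)
  rating <- rating (float64 -> float64, writer required)
  audit.locale <- audit.locale (string -> string, writer required)
  audit.label <- audit.label (string -> string, writer optional)
  audit.checksum <- audit.checksum (bytes -> bytes, writer required)
  => no violations; forward on Session: COMPATIBLE


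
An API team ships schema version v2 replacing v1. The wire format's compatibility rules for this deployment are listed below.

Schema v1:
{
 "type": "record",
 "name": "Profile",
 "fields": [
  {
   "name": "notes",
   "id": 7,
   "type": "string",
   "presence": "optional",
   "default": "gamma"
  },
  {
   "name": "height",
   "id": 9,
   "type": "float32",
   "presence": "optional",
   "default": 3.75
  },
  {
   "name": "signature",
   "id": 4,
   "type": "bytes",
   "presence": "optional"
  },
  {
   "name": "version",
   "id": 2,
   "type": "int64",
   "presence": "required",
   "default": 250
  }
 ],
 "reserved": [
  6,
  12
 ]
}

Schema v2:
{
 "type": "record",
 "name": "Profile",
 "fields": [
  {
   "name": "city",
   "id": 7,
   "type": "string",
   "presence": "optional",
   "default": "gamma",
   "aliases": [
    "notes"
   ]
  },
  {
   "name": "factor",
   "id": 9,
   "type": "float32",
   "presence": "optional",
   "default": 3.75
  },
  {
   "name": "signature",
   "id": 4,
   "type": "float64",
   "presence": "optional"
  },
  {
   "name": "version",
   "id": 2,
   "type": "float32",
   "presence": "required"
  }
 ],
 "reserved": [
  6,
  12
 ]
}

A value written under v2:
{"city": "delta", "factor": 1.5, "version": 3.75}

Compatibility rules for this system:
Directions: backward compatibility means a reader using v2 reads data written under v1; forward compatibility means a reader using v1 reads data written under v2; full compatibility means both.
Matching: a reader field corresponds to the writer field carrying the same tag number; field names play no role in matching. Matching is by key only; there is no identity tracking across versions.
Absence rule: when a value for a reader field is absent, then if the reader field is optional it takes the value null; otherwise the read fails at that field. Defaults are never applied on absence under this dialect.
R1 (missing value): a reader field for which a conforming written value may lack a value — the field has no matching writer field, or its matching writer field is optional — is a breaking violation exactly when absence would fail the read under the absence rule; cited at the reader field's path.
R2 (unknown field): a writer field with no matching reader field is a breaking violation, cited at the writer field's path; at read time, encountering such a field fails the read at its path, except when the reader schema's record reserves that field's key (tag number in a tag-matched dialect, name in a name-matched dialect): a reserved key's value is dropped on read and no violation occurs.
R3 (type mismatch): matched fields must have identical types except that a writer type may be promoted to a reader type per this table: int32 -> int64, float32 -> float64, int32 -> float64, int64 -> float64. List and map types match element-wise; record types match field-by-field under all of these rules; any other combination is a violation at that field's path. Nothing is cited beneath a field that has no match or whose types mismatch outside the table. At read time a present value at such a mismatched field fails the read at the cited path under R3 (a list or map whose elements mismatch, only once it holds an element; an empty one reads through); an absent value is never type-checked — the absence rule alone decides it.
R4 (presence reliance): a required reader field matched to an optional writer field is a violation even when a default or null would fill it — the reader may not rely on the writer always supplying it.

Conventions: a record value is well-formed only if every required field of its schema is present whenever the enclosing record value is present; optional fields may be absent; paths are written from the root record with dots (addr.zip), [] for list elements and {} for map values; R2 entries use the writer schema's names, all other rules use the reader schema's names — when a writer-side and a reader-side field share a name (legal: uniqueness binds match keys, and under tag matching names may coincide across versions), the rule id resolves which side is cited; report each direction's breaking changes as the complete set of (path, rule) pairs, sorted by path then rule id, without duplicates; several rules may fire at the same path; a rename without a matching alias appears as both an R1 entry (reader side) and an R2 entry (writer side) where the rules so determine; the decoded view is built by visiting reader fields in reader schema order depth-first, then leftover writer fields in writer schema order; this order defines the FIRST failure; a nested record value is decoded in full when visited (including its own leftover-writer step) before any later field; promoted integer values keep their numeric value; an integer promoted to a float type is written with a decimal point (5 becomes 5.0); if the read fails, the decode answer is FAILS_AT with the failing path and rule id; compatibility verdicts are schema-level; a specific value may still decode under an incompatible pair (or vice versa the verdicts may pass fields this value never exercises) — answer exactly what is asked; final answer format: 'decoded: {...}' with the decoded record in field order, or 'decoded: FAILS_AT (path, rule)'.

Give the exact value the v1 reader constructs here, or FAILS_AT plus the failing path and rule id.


in Profile below, arrows point writer -> reader
migrating the Profile value to v1:
  notes := "delta" (from writer city)
  height := 1.5 (from writer factor)
  signature := null (absent, optional -> null)
  read fails at version under R3
  => FAILS_AT (version, R3)
diffs on Profile not affecting the asked answer:
  renamed field height to factor in record Profile -> triggers nothing under the printed rules; the Profile answer is the same either way
  field signature in record Profile: type bytes changed to float64 -> shifts the Profile verdicts, not this decode
  renamed field notes to city in record Profile (alias notes declared on the renamed field) -> triggers nothing under the printed rules; the Profile answer is the same either way

decoded: FAILS_AT (version, R3)


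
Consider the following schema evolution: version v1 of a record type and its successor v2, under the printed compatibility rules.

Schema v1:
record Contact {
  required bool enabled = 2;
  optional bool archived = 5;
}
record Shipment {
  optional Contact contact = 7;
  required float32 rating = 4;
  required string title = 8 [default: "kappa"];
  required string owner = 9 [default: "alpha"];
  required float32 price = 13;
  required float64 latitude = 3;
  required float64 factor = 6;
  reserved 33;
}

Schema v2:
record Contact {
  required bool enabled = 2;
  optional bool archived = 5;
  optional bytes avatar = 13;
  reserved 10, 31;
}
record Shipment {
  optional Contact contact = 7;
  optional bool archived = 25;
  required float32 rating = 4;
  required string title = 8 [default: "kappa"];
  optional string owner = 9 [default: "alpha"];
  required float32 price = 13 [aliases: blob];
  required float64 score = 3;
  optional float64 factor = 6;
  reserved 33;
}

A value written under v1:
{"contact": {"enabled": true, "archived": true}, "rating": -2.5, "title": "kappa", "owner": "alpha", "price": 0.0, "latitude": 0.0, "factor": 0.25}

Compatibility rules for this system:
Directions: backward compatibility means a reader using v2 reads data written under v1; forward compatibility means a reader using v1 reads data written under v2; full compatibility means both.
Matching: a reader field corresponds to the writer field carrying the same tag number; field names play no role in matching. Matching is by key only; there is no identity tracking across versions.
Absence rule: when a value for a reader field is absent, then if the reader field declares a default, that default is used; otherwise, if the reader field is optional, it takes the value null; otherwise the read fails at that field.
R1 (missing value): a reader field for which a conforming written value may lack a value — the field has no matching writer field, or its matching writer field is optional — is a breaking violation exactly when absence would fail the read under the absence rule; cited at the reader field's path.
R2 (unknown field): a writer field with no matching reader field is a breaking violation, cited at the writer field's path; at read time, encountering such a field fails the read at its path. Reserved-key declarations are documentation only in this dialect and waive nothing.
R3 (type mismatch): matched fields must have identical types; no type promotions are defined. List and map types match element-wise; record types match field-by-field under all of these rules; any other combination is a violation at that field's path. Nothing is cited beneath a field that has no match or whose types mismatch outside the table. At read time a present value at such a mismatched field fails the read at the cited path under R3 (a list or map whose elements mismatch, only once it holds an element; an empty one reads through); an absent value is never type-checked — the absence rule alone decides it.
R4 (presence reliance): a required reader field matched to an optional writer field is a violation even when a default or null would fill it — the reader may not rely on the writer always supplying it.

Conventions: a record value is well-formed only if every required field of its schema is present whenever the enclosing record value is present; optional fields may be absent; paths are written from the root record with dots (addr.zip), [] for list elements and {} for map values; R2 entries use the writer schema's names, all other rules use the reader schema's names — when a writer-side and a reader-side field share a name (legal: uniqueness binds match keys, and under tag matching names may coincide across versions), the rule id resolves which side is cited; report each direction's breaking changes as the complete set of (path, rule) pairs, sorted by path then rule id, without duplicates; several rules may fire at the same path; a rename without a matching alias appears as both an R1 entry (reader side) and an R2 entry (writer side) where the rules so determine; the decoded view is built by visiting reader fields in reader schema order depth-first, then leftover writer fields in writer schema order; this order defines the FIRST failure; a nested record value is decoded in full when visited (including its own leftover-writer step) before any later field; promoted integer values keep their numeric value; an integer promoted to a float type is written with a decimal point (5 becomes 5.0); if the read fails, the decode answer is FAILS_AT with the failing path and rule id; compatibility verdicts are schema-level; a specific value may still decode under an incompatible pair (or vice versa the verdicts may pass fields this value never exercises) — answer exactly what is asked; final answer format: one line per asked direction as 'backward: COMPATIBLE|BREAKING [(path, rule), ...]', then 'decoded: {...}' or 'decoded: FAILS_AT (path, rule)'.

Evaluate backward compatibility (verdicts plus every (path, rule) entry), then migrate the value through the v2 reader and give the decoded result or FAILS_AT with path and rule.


the writer's type comes first in each Shipment pair
backward analysis of Shipment with v2 as reader and v1 as writer:
  contact: paired with writer contact (Contact -> Contact; writer optional)
  archived: no writer-side match
  rating: paired with writer rating (float32 -> float32; writer required)
  title: paired with writer title (string -> string; writer required)
  owner: paired with writer owner (string -> string; writer required)
  price: paired with writer price (float32 -> float32; writer required)
  score: paired with writer latitude (float64 -> float64; writer required)
  factor: paired with writer factor (float64 -> float64; writer required)
  contact.enabled: paired with writer contact.enabled (bool -> bool; writer required)
  contact.archived: paired with writer contact.archived (bool -> bool; writer optional)
  contact.avatar: no writer-side match
  nothing fires on Shipment: backward is COMPATIBLE
decode walk for Shipment under reader schema v2:
  contact.enabled := true
  contact.archived := true
  contact.avatar := null (not supplied -> null)
  archived := null (not supplied -> null)
  rating := -2.5
  title := "kappa"
  owner := "alpha"
  price := 0.0
  score := 0.0 (from writer latitude)
  factor := 0.25
  => decoded: {"contact": {"enabled": true, "archived": true, "avatar": null}, "archived": null, "rating": -2.5, "title": "kappa", "owner": "alpha", "price": 0.0, "score": 0.0, "factor": 0.25}
diffs on Shipment not affecting the asked answer:
  field owner in record Shipment: required changed to optional -> fires only in the forward direction of Shipment, which is not asked here
  field factor in record Shipment: required changed to optional -> fires only in the forward direction of Shipment, which is not asked here

backward: COMPATIBLE []; decoded: {"contact": {"enabled": true, "archived": true, "avatar": null}, "archived": null, "rating": -2.5, "title": "kappa", "owner": "alpha", "price": 0.0, "score": 0.0, "factor": 0.25}


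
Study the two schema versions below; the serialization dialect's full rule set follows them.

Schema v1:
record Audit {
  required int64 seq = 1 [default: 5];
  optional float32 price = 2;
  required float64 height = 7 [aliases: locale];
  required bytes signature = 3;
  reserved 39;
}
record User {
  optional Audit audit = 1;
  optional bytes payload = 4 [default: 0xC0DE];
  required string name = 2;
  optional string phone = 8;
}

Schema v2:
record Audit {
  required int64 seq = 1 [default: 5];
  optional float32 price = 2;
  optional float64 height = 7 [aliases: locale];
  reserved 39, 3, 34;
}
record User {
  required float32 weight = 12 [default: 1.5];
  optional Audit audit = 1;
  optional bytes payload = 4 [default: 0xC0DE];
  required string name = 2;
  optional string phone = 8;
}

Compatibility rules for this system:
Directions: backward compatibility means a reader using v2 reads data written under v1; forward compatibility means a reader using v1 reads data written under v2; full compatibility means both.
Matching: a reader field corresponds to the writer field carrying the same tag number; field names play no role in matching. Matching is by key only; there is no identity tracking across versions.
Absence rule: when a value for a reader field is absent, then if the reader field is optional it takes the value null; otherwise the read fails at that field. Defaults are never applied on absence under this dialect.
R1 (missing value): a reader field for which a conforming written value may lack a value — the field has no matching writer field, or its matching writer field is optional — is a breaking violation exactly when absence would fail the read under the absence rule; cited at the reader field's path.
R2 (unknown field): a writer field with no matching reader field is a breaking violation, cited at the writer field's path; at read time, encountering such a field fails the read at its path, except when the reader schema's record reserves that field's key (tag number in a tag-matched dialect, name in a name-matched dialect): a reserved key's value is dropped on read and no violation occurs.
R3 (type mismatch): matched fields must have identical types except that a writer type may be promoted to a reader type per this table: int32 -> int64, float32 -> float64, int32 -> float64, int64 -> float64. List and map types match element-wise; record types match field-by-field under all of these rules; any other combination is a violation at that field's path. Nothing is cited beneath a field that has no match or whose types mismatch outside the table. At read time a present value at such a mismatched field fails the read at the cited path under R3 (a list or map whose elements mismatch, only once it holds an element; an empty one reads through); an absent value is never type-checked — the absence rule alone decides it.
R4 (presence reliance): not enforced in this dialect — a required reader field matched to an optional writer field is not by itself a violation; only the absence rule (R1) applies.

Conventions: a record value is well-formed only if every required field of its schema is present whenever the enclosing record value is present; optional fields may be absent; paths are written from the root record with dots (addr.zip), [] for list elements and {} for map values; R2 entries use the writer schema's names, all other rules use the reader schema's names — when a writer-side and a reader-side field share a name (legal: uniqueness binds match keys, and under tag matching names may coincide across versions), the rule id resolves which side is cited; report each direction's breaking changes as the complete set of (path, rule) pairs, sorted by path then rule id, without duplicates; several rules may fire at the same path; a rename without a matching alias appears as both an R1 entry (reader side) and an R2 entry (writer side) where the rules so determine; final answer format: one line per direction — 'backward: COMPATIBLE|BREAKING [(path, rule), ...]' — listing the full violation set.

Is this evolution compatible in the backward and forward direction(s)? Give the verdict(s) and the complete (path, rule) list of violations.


arrows below run writer -> reader for User
checking backward for User: reader v2 against writer v1:
  weight: no writer match
  writer optional, Audit -> Audit: reader audit maps from writer audit
  writer optional, bytes -> bytes: reader payload maps from writer payload
  writer required, string -> string: reader name maps from writer name
  writer optional, string -> string: reader phone maps from writer phone
  writer required, int64 -> int64: reader audit.seq maps from writer audit.seq
  writer optional, float32 -> float32: reader audit.price maps from writer audit.price
  writer required, float64 -> float64: reader audit.height maps from writer audit.height
  writer field audit.signature has no reader counterpart
  breaking: (weight, R1)
  => 1 violation(s): backward is BREAKING for User
checking forward for User: reader v1 against writer v2:
  writer optional, Audit -> Audit: reader audit maps from writer audit
  writer optional, bytes -> bytes: reader payload maps from writer payload
  writer required, string -> string: reader name maps from writer name
  writer optional, string -> string: reader phone maps from writer phone
  writer field weight has no reader counterpart
  writer required, int64 -> int64: reader audit.seq maps from writer audit.seq
  writer optional, float32 -> float32: reader audit.price maps from writer audit.price
  writer optional, float64 -> float64: reader audit.height maps from writer audit.height
  audit.signature: no writer match
  breaking: (audit.height, R1)
  breaking: (audit.signature, R1)
  breaking: (weight, R2)
  => 3 violation(s): forward is BREAKING for User

backward: BREAKING [(weight, R1)]; forward: BREAKING [(audit.height, R1), (audit.signature, R1), (weight, R2)]


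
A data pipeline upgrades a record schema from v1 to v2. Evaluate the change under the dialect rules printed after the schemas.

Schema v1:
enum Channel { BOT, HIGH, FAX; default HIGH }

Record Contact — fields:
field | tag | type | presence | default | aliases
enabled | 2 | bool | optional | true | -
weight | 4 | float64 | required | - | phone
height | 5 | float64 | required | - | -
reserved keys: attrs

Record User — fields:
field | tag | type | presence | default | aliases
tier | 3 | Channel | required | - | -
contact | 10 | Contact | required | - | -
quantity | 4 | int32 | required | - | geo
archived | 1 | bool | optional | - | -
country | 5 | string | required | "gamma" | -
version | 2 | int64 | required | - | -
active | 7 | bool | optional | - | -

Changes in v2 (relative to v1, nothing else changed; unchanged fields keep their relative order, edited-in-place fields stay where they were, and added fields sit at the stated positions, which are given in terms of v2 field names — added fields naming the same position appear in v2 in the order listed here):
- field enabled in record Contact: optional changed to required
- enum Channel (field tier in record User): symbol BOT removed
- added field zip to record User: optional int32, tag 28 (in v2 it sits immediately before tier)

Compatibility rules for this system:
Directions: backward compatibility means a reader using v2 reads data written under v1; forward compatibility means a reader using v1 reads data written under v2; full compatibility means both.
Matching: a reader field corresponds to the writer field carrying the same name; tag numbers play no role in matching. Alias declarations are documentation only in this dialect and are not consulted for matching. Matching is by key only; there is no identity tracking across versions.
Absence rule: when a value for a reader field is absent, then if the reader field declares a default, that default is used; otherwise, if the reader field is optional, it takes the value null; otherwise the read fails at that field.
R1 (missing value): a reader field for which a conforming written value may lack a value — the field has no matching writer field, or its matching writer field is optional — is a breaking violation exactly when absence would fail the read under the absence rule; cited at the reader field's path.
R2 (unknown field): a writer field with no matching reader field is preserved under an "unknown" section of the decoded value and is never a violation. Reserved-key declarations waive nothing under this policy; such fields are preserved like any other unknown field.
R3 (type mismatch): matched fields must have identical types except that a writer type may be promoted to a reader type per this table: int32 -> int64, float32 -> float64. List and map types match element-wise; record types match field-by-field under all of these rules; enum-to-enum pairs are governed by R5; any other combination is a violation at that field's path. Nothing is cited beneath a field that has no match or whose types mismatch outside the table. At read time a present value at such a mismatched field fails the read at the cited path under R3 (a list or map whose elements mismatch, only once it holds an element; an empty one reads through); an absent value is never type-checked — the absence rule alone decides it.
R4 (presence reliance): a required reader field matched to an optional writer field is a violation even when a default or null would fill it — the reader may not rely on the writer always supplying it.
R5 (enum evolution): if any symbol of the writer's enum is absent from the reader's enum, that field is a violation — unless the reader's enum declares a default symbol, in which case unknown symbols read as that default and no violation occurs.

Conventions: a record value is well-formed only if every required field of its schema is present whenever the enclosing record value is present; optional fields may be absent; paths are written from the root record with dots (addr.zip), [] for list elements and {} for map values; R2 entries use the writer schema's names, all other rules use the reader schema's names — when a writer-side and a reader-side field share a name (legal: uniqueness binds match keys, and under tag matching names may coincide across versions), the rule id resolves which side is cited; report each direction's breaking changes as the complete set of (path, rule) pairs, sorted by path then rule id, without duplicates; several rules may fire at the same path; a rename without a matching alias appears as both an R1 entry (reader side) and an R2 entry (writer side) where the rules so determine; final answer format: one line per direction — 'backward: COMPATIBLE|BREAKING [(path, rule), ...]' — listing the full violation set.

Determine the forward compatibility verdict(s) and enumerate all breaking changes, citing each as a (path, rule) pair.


forward: COMPATIBLE []

each type pair in User: writer, then reader
forward on User — v1 reading data written by v2:
  Channel -> Channel, writer required: tier aligns to tier
  Contact -> Contact, writer required: contact aligns to contact
  int32 -> int32, writer required: quantity aligns to quantity
  bool -> bool, writer optional: archived aligns to archived
  string -> string, writer required: country aligns to country
  int64 -> int64, writer required: version aligns to version
  bool -> bool, writer optional: active aligns to active
  zip (writer side), unknown to reader
  bool -> bool, writer required: contact.enabled aligns to contact.enabled
  float64 -> float64, writer required: contact.weight aligns to contact.weight
  float64 -> float64, writer required: contact.height aligns to contact.height
  => forward verdict for User: COMPATIBLE, no violations
checking off the User differences that do not matter here:
  field enabled in record Contact: optional changed to required -> fires only in the backward direction of User, which is not asked here
  enum Channel (field tier in record User): symbol BOT removed -> inert for the asked User verdict: nothing fires
  added field zip to record User: optional int32, tag 28 (in v2 it sits immediately before tier) -> inert for the asked User verdict: nothing fires


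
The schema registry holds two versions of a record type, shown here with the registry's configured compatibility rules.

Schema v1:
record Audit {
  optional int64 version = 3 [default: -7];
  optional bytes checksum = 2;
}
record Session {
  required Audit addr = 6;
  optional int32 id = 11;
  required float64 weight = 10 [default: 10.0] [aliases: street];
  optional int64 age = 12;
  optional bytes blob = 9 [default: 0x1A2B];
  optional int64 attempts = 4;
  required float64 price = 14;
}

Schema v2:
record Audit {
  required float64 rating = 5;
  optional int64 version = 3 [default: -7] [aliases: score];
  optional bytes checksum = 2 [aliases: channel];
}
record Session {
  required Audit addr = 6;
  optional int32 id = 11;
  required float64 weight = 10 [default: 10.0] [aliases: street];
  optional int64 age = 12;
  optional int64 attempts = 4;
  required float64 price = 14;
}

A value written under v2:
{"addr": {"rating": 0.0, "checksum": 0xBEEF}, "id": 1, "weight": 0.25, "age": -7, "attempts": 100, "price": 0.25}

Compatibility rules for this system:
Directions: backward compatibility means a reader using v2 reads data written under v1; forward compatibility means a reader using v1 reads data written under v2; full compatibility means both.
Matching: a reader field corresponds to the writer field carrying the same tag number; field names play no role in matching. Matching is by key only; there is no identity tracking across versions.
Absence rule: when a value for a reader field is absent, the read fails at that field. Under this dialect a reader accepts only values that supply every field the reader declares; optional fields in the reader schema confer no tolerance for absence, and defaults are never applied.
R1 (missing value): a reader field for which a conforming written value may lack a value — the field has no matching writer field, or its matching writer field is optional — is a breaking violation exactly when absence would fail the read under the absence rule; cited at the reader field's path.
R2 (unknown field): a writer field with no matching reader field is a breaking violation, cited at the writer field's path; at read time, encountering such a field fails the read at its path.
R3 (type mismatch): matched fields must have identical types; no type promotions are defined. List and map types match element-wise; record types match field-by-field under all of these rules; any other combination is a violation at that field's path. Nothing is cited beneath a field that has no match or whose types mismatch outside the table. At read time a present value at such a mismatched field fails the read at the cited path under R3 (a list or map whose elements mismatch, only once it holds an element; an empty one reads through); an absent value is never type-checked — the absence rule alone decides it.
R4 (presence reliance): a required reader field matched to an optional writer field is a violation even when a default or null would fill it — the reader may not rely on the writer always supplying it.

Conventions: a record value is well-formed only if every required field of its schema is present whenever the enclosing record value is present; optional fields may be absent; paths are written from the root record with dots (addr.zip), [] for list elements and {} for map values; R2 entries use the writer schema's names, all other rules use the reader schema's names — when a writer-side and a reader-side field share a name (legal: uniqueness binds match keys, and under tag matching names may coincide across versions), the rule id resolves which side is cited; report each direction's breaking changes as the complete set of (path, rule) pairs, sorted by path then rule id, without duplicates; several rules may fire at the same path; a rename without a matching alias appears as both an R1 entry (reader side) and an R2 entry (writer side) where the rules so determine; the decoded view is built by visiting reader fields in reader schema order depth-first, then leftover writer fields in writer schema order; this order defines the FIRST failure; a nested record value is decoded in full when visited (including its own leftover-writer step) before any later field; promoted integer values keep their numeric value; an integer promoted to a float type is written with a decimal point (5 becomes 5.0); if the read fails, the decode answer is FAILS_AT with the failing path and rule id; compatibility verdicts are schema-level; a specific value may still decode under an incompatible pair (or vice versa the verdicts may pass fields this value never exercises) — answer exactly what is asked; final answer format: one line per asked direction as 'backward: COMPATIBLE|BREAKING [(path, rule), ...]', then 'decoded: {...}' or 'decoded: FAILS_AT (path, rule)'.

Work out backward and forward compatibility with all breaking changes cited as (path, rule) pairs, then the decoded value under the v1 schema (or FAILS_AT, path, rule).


backward: BREAKING [(addr.checksum, R1), (addr.rating, R1), (addr.version, R1), (age, R1), (attempts, R1), (blob, R2), (id, R1)]; forward: BREAKING [(addr.checksum, R1), (addr.rating, R2), (addr.version, R1), (age, R1), (attempts, R1), (blob, R1), (id, R1)]; decoded: FAILS_AT (addr.version, R1)

in Session below, arrows point writer -> reader
backward analysis of Session with v2 as reader and v1 as writer:
  addr: Audit -> Audit, writer required; from addr
  id: int32 -> int32, writer optional; from id
  weight: float64 -> float64, writer required; from weight
  age: int64 -> int64, writer optional; from age
  attempts: int64 -> int64, writer optional; from attempts
  price: float64 -> float64, writer required; from price
  blob (writer side), unknown to reader
  no writer field matches reader addr.rating
  addr.version: int64 -> int64, writer optional; from addr.version
  addr.checksum: bytes -> bytes, writer optional; from addr.checksum
  violation R1 at addr.checksum
  violation R1 at addr.rating
  violation R1 at addr.version
  violation R1 at age
  violation R1 at attempts
  violation R2 at blob
  violation R1 at id
  => backward: BREAKING (7)
forward analysis of Session with v1 as reader and v2 as writer:
  addr: Audit -> Audit, writer required; from addr
  id: int32 -> int32, writer optional; from id
  weight: float64 -> float64, writer required; from weight
  age: int64 -> int64, writer optional; from age
  no writer field matches reader blob
  attempts: int64 -> int64, writer optional; from attempts
  price: float64 -> float64, writer required; from price
  addr.version: int64 -> int64, writer optional; from addr.version
  addr.checksum: bytes -> bytes, writer optional; from addr.checksum
  addr.rating (writer side), unknown to reader
  violation R1 at addr.checksum
  violation R2 at addr.rating
  violation R1 at addr.version
  violation R1 at age
  violation R1 at attempts
  violation R1 at blob
  violation R1 at id
  => forward: BREAKING (7)
decoding the Session value with the v1 reader:
  read fails at addr.version under R1 (no fill)
  => FAILS_AT (addr.version, R1)
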